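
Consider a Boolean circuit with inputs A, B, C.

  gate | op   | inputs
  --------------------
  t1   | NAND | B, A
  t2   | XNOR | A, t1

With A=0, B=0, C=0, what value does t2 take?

t1 = 0 NAND 0 = 1
t2 = 0 XNOR 1 = 0

0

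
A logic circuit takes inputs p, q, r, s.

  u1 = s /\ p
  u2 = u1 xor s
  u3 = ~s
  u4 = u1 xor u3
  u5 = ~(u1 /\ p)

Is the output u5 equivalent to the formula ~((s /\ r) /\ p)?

u1 = s /\ p
u5 = ~(u1 /\ p) = ~((s /\ p) /\ p)
At p=1, q=0, r=0, s=1: circuit gives 0, formula gives 1.

No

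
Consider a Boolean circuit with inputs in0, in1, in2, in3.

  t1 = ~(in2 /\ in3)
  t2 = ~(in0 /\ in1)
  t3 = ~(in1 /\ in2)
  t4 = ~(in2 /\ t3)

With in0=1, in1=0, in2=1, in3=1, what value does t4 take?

t3 = ~(0 /\ 1) = 1
t4 = ~(1 /\ 1) = 0

0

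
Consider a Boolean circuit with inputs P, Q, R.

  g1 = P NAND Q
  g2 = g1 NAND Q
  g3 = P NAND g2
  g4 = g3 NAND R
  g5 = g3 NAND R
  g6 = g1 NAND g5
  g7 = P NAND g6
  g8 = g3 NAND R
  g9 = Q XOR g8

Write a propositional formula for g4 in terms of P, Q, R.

(P NAND ((P NAND Q) NAND Q)) NAND R

g1 = P NAND Q
g2 = g1 NAND Q = (P NAND Q) NAND Q
g3 = P NAND g2 = P NAND ((P NAND Q) NAND Q)
g4 = g3 NAND R = (P NAND ((P NAND Q) NAND Q)) NAND R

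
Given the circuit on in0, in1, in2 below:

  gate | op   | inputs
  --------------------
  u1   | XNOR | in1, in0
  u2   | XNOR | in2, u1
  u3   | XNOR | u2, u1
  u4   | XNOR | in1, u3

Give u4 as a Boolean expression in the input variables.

in1 XNOR ((in2 XNOR (in1 XNOR in0)) XNOR (in1 XNOR in0))

u1 = in1 XNOR in0
u2 = in2 XNOR u1 = in2 XNOR (in1 XNOR in0)
u3 = u2 XNOR u1 = (in2 XNOR (in1 XNOR in0)) XNOR (in1 XNOR in0)
u4 = in1 XNOR u3 = in1 XNOR ((in2 XNOR (in1 XNOR in0)) XNOR (in1 XNOR in0))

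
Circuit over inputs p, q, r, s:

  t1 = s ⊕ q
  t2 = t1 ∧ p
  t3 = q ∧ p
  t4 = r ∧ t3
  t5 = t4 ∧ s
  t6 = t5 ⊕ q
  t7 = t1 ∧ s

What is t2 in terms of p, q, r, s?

t1 = s ⊕ q
t2 = t1 ∧ p = (s ⊕ q) ∧ p

(s ⊕ q) ∧ p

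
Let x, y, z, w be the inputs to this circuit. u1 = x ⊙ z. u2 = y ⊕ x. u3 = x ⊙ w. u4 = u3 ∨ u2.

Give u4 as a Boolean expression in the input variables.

u2 = y ⊕ x
u3 = x ⊙ w
u4 = u3 ∨ u2 = (x ⊙ w) ∨ (y ⊕ x)

(x ⊙ w) ∨ (y ⊕ x)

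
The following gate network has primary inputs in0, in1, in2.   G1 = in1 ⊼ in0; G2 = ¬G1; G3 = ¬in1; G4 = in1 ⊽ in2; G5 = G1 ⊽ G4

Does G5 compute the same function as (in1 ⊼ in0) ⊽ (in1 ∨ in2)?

No

G1 = in1 ⊼ in0
G4 = in1 ⊽ in2
G5 = G1 ⊽ G4 = (in1 ⊼ in0) ⊽ (in1 ⊽ in2)
At in0=1, in1=1, in2=0: circuit gives 1, formula gives 0.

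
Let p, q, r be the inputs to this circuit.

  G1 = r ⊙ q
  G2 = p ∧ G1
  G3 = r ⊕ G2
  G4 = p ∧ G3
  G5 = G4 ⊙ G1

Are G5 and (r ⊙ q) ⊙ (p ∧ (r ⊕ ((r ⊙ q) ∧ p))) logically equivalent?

G1 = r ⊙ q
G2 = p ∧ G1 = p ∧ (r ⊙ q)
G3 = r ⊕ G2 = r ⊕ (p ∧ (r ⊙ q))
G4 = p ∧ G3 = p ∧ (r ⊕ (p ∧ (r ⊙ q)))
G5 = G4 ⊙ G1 = (p ∧ (r ⊕ (p ∧ (r ⊙ q)))) ⊙ (r ⊙ q)
At p=0, q=0, r=0: circuit gives 0, formula gives 0.
At p=0, q=0, r=1: circuit gives 1, formula gives 1.
Agrees on all 8 inputs.

Yes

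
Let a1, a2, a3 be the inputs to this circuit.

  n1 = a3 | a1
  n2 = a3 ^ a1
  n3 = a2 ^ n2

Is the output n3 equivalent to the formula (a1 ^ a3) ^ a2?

Yes

n2 = a3 ^ a1
n3 = a2 ^ n2 = a2 ^ (a3 ^ a1)
At a1=0, a2=0, a3=0: circuit gives 0, formula gives 0.
At a1=0, a2=0, a3=1: circuit gives 1, formula gives 1.
Agrees on all 8 inputs.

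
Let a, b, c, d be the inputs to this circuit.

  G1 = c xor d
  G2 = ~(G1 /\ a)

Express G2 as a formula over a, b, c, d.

~((c xor d) /\ a)

G1 = c xor d
G2 = ~(G1 /\ a) = ~((c xor d) /\ a)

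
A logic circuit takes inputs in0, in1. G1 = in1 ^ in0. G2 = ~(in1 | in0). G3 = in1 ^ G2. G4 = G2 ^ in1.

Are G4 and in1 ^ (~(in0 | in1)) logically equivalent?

Yes

G2 = ~(in1 | in0)
G4 = G2 ^ in1 = (~(in1 | in0)) ^ in1
At in0=1, in1=0: circuit gives 0, formula gives 0.
At in0=0, in1=0: circuit gives 1, formula gives 1.
Agrees on all 4 inputs.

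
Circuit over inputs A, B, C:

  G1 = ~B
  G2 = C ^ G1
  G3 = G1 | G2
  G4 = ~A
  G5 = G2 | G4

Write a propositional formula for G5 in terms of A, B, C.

G1 = ~B
G2 = C ^ G1 = C ^ ~B
G4 = ~A
G5 = G2 | G4 = (C ^ ~B) | ~A

(C ^ ~B) | ~A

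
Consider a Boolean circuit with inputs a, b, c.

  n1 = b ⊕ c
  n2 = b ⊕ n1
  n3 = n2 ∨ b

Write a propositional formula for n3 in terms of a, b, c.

(b ⊕ (b ⊕ c)) ∨ b

n1 = b ⊕ c
n2 = b ⊕ n1 = b ⊕ (b ⊕ c)
n3 = n2 ∨ b = (b ⊕ (b ⊕ c)) ∨ b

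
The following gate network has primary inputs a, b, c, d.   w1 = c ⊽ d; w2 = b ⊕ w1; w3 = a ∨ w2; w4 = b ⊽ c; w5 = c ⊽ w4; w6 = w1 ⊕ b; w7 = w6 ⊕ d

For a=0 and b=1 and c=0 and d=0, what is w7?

0

w1 = 0 ⊽ 0 = 1
w6 = 1 ⊕ 1 = 0
w7 = 0 ⊕ 0 = 0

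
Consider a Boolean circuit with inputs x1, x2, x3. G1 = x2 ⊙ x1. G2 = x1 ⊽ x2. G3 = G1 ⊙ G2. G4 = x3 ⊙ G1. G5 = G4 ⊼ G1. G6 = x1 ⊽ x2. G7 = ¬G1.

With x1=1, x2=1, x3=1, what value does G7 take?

0

G1 = 1 ⊙ 1 = 1
G7 = ¬1 = 0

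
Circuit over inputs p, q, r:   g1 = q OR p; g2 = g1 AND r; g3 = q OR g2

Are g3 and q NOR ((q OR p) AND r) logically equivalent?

No

g1 = q OR p
g2 = g1 AND r = (q OR p) AND r
g3 = q OR g2 = q OR ((q OR p) AND r)
At p=0, q=0, r=0: circuit gives 0, formula gives 1.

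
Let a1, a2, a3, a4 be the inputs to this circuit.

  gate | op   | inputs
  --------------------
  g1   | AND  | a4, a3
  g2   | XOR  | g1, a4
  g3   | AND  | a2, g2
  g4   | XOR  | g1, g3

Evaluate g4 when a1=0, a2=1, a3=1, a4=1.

g1 = 1 AND 1 = 1
g2 = 1 XOR 1 = 0
g3 = 1 AND 0 = 0
g4 = 1 XOR 0 = 1

1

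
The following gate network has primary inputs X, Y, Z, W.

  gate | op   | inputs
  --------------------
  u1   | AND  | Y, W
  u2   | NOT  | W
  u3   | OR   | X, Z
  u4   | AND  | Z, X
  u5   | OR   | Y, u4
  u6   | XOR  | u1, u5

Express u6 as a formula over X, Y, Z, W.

u1 = Y AND W
u4 = Z AND X
u5 = Y OR u4 = Y OR (Z AND X)
u6 = u1 XOR u5 = (Y AND W) XOR (Y OR (Z AND X))

(Y AND W) XOR (Y OR (Z AND X))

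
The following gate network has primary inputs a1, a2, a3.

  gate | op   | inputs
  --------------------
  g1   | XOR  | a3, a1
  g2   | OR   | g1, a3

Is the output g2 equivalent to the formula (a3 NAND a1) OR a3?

g1 = a3 XOR a1
g2 = g1 OR a3 = (a3 XOR a1) OR a3
At a1=0, a2=0, a3=0: circuit gives 0, formula gives 1.

No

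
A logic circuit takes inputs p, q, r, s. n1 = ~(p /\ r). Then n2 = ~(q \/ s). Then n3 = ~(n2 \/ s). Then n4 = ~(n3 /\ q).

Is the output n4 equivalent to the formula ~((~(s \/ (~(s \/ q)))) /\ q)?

Yes

n2 = ~(q \/ s)
n3 = ~(n2 \/ s) = ~((~(q \/ s)) \/ s)
n4 = ~(n3 /\ q) = ~((~((~(q \/ s)) \/ s)) /\ q)
At p=0, q=1, r=0, s=0: circuit gives 0, formula gives 0.
At p=0, q=0, r=0, s=0: circuit gives 1, formula gives 1.
Agrees on all 16 inputs.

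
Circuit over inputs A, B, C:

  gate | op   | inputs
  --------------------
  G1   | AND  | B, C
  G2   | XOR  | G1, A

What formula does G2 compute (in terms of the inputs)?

G1 = B AND C
G2 = G1 XOR A = (B AND C) XOR A

(B AND C) XOR A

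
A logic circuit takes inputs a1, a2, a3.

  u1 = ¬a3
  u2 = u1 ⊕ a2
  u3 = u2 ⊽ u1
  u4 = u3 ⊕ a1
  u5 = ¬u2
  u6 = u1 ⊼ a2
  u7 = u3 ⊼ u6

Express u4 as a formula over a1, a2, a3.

((¬a3 ⊕ a2) ⊽ ¬a3) ⊕ a1

u1 = ¬a3
u2 = u1 ⊕ a2 = ¬a3 ⊕ a2
u3 = u2 ⊽ u1 = (¬a3 ⊕ a2) ⊽ ¬a3
u4 = u3 ⊕ a1 = ((¬a3 ⊕ a2) ⊽ ¬a3) ⊕ a1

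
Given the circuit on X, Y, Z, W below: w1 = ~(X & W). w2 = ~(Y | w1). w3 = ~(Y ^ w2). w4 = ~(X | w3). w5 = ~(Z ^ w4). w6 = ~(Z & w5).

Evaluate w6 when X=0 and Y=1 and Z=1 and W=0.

w1 = ~(0 & 0) = 1
w2 = ~(1 | 1) = 0
w3 = ~(1 ^ 0) = 0
w4 = ~(0 | 0) = 1
w5 = ~(1 ^ 1) = 1
w6 = ~(1 & 1) = 0

0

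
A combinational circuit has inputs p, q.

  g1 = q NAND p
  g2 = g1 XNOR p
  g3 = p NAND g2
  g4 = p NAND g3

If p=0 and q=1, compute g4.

g1 = 1 NAND 0 = 1
g2 = 1 XNOR 0 = 0
g3 = 0 NAND 0 = 1
g4 = 0 NAND 1 = 1

1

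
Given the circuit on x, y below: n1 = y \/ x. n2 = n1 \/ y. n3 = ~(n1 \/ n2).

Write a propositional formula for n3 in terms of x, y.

~((y \/ x) \/ ((y \/ x) \/ y))

n1 = y \/ x
n2 = n1 \/ y = (y \/ x) \/ y
n3 = ~(n1 \/ n2) = ~((y \/ x) \/ ((y \/ x) \/ y))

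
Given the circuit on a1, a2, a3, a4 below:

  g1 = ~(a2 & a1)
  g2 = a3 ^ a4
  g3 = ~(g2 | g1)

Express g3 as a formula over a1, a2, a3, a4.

g1 = ~(a2 & a1)
g2 = a3 ^ a4
g3 = ~(g2 | g1) = ~((a3 ^ a4) | (~(a2 & a1)))

~((a3 ^ a4) | (~(a2 & a1)))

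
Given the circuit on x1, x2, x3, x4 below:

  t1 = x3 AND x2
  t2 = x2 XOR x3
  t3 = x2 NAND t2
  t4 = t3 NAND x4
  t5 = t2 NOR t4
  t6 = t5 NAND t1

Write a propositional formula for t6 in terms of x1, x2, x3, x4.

((x2 XOR x3) NOR ((x2 NAND (x2 XOR x3)) NAND x4)) NAND (x3 AND x2)

t1 = x3 AND x2
t2 = x2 XOR x3
t3 = x2 NAND t2 = x2 NAND (x2 XOR x3)
t4 = t3 NAND x4 = (x2 NAND (x2 XOR x3)) NAND x4
t5 = t2 NOR t4 = (x2 XOR x3) NOR ((x2 NAND (x2 XOR x3)) NAND x4)
t6 = t5 NAND t1 = ((x2 XOR x3) NOR ((x2 NAND (x2 XOR x3)) NAND x4)) NAND (x3 AND x2)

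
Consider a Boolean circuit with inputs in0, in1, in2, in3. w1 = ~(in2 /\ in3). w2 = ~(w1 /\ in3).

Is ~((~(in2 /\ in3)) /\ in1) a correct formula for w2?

w1 = ~(in2 /\ in3)
w2 = ~(w1 /\ in3) = ~((~(in2 /\ in3)) /\ in3)
At in0=0, in1=0, in2=0, in3=1: circuit gives 0, formula gives 1.

No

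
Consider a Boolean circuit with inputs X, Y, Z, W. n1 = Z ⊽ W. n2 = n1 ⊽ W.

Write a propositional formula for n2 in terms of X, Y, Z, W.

n1 = Z ⊽ W
n2 = n1 ⊽ W = (Z ⊽ W) ⊽ W

(Z ⊽ W) ⊽ W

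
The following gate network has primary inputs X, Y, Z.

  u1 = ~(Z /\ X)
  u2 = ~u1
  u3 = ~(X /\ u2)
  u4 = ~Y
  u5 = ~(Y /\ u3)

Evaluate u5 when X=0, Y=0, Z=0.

u1 = ~(0 /\ 0) = 1
u2 = ~1 = 0
u3 = ~(0 /\ 0) = 1
u5 = ~(0 /\ 1) = 1

1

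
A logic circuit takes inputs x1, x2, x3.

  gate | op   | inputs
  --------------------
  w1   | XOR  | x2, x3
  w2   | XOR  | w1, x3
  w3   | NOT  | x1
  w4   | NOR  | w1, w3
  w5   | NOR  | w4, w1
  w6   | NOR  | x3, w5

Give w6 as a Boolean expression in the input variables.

x3 NOR (((x2 XOR x3) NOR NOT x1) NOR (x2 XOR x3))

w1 = x2 XOR x3
w3 = NOT x1
w4 = w1 NOR w3 = (x2 XOR x3) NOR NOT x1
w5 = w4 NOR w1 = ((x2 XOR x3) NOR NOT x1) NOR (x2 XOR x3)
w6 = x3 NOR w5 = x3 NOR (((x2 XOR x3) NOR NOT x1) NOR (x2 XOR x3))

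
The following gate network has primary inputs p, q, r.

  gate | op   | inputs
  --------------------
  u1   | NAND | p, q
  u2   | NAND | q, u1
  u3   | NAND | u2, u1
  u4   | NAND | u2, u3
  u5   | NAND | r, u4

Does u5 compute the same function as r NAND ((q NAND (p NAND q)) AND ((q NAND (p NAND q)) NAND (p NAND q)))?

No

u1 = p NAND q
u2 = q NAND u1 = q NAND (p NAND q)
u3 = u2 NAND u1 = (q NAND (p NAND q)) NAND (p NAND q)
u4 = u2 NAND u3 = (q NAND (p NAND q)) NAND ((q NAND (p NAND q)) NAND (p NAND q))
u5 = r NAND u4 = r NAND ((q NAND (p NAND q)) NAND ((q NAND (p NAND q)) NAND (p NAND q)))
At p=0, q=0, r=1: circuit gives 0, formula gives 1.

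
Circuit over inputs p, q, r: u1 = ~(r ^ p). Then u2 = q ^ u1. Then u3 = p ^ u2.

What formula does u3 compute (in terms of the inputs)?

u1 = ~(r ^ p)
u2 = q ^ u1 = q ^ (~(r ^ p))
u3 = p ^ u2 = p ^ (q ^ (~(r ^ p)))

p ^ (q ^ (~(r ^ p)))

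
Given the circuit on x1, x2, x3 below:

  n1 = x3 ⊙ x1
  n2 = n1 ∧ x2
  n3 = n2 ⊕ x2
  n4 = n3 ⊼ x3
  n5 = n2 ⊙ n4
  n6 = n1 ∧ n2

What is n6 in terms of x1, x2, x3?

(x3 ⊙ x1) ∧ ((x3 ⊙ x1) ∧ x2)

n1 = x3 ⊙ x1
n2 = n1 ∧ x2 = (x3 ⊙ x1) ∧ x2
n6 = n1 ∧ n2 = (x3 ⊙ x1) ∧ ((x3 ⊙ x1) ∧ x2)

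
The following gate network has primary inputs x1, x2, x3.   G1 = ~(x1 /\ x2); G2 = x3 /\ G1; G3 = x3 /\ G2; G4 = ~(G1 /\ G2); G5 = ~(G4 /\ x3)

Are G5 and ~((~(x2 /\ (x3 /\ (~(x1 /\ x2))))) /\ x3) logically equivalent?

G1 = ~(x1 /\ x2)
G2 = x3 /\ G1 = x3 /\ (~(x1 /\ x2))
G4 = ~(G1 /\ G2) = ~((~(x1 /\ x2)) /\ (x3 /\ (~(x1 /\ x2))))
G5 = ~(G4 /\ x3) = ~((~((~(x1 /\ x2)) /\ (x3 /\ (~(x1 /\ x2))))) /\ x3)
At x1=0, x2=0, x3=1: circuit gives 1, formula gives 0.

No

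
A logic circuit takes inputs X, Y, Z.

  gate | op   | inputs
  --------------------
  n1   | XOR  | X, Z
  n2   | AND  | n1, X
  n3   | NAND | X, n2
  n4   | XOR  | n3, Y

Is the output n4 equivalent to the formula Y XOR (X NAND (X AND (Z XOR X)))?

n1 = X XOR Z
n2 = n1 AND X = (X XOR Z) AND X
n3 = X NAND n2 = X NAND ((X XOR Z) AND X)
n4 = n3 XOR Y = (X NAND ((X XOR Z) AND X)) XOR Y
At X=0, Y=1, Z=0: circuit gives 0, formula gives 0.
At X=0, Y=0, Z=0: circuit gives 1, formula gives 1.
Agrees on all 8 inputs.

Yes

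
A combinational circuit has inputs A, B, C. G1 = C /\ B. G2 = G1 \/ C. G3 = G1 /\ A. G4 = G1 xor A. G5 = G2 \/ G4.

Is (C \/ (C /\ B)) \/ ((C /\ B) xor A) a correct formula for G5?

Yes

G1 = C /\ B
G2 = G1 \/ C = (C /\ B) \/ C
G4 = G1 xor A = (C /\ B) xor A
G5 = G2 \/ G4 = ((C /\ B) \/ C) \/ ((C /\ B) xor A)
At A=0, B=0, C=0: circuit gives 0, formula gives 0.
At A=0, B=0, C=1: circuit gives 1, formula gives 1.
Agrees on all 8 inputs.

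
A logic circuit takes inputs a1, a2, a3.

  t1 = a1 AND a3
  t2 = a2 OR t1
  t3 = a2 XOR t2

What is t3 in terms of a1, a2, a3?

a2 XOR (a2 OR (a1 AND a3))

t1 = a1 AND a3
t2 = a2 OR t1 = a2 OR (a1 AND a3)
t3 = a2 XOR t2 = a2 XOR (a2 OR (a1 AND a3))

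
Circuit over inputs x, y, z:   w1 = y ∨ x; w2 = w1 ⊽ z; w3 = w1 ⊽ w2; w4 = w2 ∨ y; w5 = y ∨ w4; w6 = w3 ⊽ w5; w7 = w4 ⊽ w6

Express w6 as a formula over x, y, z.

((y ∨ x) ⊽ ((y ∨ x) ⊽ z)) ⊽ (y ∨ (((y ∨ x) ⊽ z) ∨ y))

w1 = y ∨ x
w2 = w1 ⊽ z = (y ∨ x) ⊽ z
w3 = w1 ⊽ w2 = (y ∨ x) ⊽ ((y ∨ x) ⊽ z)
w4 = w2 ∨ y = ((y ∨ x) ⊽ z) ∨ y
w5 = y ∨ w4 = y ∨ (((y ∨ x) ⊽ z) ∨ y)
w6 = w3 ⊽ w5 = ((y ∨ x) ⊽ ((y ∨ x) ⊽ z)) ⊽ (y ∨ (((y ∨ x) ⊽ z) ∨ y))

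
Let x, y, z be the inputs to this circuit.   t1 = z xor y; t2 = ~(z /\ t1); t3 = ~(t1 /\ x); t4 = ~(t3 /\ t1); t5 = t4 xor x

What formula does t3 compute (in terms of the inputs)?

~((z xor y) /\ x)

t1 = z xor y
t3 = ~(t1 /\ x) = ~((z xor y) /\ x)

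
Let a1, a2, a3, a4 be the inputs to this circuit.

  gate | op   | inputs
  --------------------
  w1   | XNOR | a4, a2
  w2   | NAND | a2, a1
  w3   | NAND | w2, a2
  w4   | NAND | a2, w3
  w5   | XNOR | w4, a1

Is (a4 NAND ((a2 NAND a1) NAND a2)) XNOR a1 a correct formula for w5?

w2 = a2 NAND a1
w3 = w2 NAND a2 = (a2 NAND a1) NAND a2
w4 = a2 NAND w3 = a2 NAND ((a2 NAND a1) NAND a2)
w5 = w4 XNOR a1 = (a2 NAND ((a2 NAND a1) NAND a2)) XNOR a1
At a1=0, a2=0, a3=0, a4=1: circuit gives 0, formula gives 1.

No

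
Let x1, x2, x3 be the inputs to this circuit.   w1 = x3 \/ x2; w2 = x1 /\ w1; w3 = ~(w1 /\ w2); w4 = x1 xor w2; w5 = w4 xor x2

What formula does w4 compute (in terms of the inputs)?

w1 = x3 \/ x2
w2 = x1 /\ w1 = x1 /\ (x3 \/ x2)
w4 = x1 xor w2 = x1 xor (x1 /\ (x3 \/ x2))

x1 xor (x1 /\ (x3 \/ x2))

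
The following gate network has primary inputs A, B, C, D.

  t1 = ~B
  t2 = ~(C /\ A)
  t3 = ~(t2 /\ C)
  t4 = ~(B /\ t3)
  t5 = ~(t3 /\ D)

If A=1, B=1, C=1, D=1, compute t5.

0

t2 = ~(1 /\ 1) = 0
t3 = ~(0 /\ 1) = 1
t5 = ~(1 /\ 1) = 0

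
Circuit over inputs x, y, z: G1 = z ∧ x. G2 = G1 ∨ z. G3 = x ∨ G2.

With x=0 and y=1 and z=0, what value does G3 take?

G1 = 0 ∧ 0 = 0
G2 = 0 ∨ 0 = 0
G3 = 0 ∨ 0 = 0

0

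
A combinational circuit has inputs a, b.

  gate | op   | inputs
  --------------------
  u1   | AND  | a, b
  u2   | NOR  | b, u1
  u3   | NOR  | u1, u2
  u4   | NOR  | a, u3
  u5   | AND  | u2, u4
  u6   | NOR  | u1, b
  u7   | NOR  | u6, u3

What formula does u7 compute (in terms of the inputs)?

((a AND b) NOR b) NOR ((a AND b) NOR (b NOR (a AND b)))

u1 = a AND b
u2 = b NOR u1 = b NOR (a AND b)
u3 = u1 NOR u2 = (a AND b) NOR (b NOR (a AND b))
u6 = u1 NOR b = (a AND b) NOR b
u7 = u6 NOR u3 = ((a AND b) NOR b) NOR ((a AND b) NOR (b NOR (a AND b)))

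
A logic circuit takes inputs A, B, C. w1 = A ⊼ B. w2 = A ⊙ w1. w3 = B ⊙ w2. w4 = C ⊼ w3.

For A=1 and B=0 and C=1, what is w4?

1

w1 = 1 ⊼ 0 = 1
w2 = 1 ⊙ 1 = 1
w3 = 0 ⊙ 1 = 0
w4 = 1 ⊼ 0 = 1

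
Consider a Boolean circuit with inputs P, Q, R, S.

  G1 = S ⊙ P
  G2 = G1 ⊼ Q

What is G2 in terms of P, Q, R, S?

(S ⊙ P) ⊼ Q

G1 = S ⊙ P
G2 = G1 ⊼ Q = (S ⊙ P) ⊼ Q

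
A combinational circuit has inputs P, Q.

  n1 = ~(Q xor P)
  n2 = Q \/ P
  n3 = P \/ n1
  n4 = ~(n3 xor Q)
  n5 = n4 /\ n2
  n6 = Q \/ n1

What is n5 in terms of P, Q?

(~((P \/ (~(Q xor P))) xor Q)) /\ (Q \/ P)

n1 = ~(Q xor P)
n2 = Q \/ P
n3 = P \/ n1 = P \/ (~(Q xor P))
n4 = ~(n3 xor Q) = ~((P \/ (~(Q xor P))) xor Q)
n5 = n4 /\ n2 = (~((P \/ (~(Q xor P))) xor Q)) /\ (Q \/ P)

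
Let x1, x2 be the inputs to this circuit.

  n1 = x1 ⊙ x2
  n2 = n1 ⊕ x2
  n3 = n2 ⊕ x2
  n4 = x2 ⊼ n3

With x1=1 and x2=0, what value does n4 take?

n1 = 1 ⊙ 0 = 0
n2 = 0 ⊕ 0 = 0
n3 = 0 ⊕ 0 = 0
n4 = 0 ⊼ 0 = 1

1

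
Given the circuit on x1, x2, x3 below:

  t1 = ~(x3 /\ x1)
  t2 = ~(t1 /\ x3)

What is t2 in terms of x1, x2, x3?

~((~(x3 /\ x1)) /\ x3)

t1 = ~(x3 /\ x1)
t2 = ~(t1 /\ x3) = ~((~(x3 /\ x1)) /\ x3)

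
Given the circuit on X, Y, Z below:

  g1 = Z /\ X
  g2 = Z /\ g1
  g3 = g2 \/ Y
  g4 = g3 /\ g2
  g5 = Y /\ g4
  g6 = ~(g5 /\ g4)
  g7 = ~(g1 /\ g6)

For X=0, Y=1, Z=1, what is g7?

1

g1 = 1 /\ 0 = 0
g2 = 1 /\ 0 = 0
g3 = 0 \/ 1 = 1
g4 = 1 /\ 0 = 0
g5 = 1 /\ 0 = 0
g6 = ~(0 /\ 0) = 1
g7 = ~(0 /\ 1) = 1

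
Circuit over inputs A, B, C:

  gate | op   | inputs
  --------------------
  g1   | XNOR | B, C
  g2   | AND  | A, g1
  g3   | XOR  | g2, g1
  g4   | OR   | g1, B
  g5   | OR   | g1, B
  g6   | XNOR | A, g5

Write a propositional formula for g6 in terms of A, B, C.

g1 = B XNOR C
g5 = g1 OR B = (B XNOR C) OR B
g6 = A XNOR g5 = A XNOR ((B XNOR C) OR B)

A XNOR ((B XNOR C) OR B)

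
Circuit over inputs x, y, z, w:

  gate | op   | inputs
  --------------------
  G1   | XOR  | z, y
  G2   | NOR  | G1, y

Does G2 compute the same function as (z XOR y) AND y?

No

G1 = z XOR y
G2 = G1 NOR y = (z XOR y) NOR y
At x=0, y=0, z=0, w=0: circuit gives 1, formula gives 0.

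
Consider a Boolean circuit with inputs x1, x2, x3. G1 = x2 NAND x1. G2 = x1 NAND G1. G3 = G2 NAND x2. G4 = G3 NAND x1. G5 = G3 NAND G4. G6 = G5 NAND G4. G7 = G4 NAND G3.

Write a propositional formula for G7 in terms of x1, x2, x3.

G1 = x2 NAND x1
G2 = x1 NAND G1 = x1 NAND (x2 NAND x1)
G3 = G2 NAND x2 = (x1 NAND (x2 NAND x1)) NAND x2
G4 = G3 NAND x1 = ((x1 NAND (x2 NAND x1)) NAND x2) NAND x1
G7 = G4 NAND G3 = (((x1 NAND (x2 NAND x1)) NAND x2) NAND x1) NAND ((x1 NAND (x2 NAND x1)) NAND x2)

(((x1 NAND (x2 NAND x1)) NAND x2) NAND x1) NAND ((x1 NAND (x2 NAND x1)) NAND x2)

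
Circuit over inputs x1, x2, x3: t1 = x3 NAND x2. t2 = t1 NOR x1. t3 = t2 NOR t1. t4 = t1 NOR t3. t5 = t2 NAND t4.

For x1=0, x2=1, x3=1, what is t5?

0

t1 = 1 NAND 1 = 0
t2 = 0 NOR 0 = 1
t3 = 1 NOR 0 = 0
t4 = 0 NOR 0 = 1
t5 = 1 NAND 1 = 0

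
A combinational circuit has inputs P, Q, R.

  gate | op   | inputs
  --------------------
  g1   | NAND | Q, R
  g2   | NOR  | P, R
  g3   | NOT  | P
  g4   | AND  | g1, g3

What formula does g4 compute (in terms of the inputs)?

(Q NAND R) AND NOT P

g1 = Q NAND R
g3 = NOT P
g4 = g1 AND g3 = (Q NAND R) AND NOT P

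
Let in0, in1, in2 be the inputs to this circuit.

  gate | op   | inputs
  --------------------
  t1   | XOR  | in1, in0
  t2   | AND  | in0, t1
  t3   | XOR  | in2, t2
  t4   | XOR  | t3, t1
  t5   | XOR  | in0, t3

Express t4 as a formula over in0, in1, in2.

t1 = in1 XOR in0
t2 = in0 AND t1 = in0 AND (in1 XOR in0)
t3 = in2 XOR t2 = in2 XOR (in0 AND (in1 XOR in0))
t4 = t3 XOR t1 = (in2 XOR (in0 AND (in1 XOR in0))) XOR (in1 XOR in0)

(in2 XOR (in0 AND (in1 XOR in0))) XOR (in1 XOR in0)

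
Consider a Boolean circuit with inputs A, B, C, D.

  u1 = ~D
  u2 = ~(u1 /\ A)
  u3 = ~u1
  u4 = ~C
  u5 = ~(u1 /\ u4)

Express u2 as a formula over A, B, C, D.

~(~D /\ A)

u1 = ~D
u2 = ~(u1 /\ A) = ~(~D /\ A)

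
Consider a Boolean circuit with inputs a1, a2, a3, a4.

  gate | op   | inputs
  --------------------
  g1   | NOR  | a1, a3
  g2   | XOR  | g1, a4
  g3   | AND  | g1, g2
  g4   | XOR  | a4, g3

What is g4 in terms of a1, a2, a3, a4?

g1 = a1 NOR a3
g2 = g1 XOR a4 = (a1 NOR a3) XOR a4
g3 = g1 AND g2 = (a1 NOR a3) AND ((a1 NOR a3) XOR a4)
g4 = a4 XOR g3 = a4 XOR ((a1 NOR a3) AND ((a1 NOR a3) XOR a4))

a4 XOR ((a1 NOR a3) AND ((a1 NOR a3) XOR a4))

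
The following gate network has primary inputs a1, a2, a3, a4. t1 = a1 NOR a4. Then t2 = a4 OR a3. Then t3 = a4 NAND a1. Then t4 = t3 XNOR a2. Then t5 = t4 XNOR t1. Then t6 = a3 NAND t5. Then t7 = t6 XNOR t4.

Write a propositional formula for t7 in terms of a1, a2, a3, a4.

(a3 NAND (((a4 NAND a1) XNOR a2) XNOR (a1 NOR a4))) XNOR ((a4 NAND a1) XNOR a2)

t1 = a1 NOR a4
t3 = a4 NAND a1
t4 = t3 XNOR a2 = (a4 NAND a1) XNOR a2
t5 = t4 XNOR t1 = ((a4 NAND a1) XNOR a2) XNOR (a1 NOR a4)
t6 = a3 NAND t5 = a3 NAND (((a4 NAND a1) XNOR a2) XNOR (a1 NOR a4))
t7 = t6 XNOR t4 = (a3 NAND (((a4 NAND a1) XNOR a2) XNOR (a1 NOR a4))) XNOR ((a4 NAND a1) XNOR a2)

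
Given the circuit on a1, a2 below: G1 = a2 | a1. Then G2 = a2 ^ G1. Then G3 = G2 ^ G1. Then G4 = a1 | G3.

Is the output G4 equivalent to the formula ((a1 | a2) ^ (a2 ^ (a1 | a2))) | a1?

Yes

G1 = a2 | a1
G2 = a2 ^ G1 = a2 ^ (a2 | a1)
G3 = G2 ^ G1 = (a2 ^ (a2 | a1)) ^ (a2 | a1)
G4 = a1 | G3 = a1 | ((a2 ^ (a2 | a1)) ^ (a2 | a1))
At a1=0, a2=0: circuit gives 0, formula gives 0.
At a1=0, a2=1: circuit gives 1, formula gives 1.
Agrees on all 4 inputs.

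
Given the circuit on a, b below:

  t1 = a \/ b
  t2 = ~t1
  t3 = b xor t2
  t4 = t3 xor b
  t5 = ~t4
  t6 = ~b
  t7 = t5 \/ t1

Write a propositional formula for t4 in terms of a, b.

t1 = a \/ b
t2 = ~t1 = ~(a \/ b)
t3 = b xor t2 = b xor ~(a \/ b)
t4 = t3 xor b = (b xor ~(a \/ b)) xor b

(b xor ~(a \/ b)) xor b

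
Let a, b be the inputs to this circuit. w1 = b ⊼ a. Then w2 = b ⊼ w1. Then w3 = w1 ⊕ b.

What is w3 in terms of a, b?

(b ⊼ a) ⊕ b

w1 = b ⊼ a
w3 = w1 ⊕ b = (b ⊼ a) ⊕ b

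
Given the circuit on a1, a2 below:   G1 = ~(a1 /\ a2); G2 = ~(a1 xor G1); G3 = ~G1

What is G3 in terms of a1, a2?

G1 = ~(a1 /\ a2)
G3 = ~G1 = ~(~(a1 /\ a2))

~(~(a1 /\ a2))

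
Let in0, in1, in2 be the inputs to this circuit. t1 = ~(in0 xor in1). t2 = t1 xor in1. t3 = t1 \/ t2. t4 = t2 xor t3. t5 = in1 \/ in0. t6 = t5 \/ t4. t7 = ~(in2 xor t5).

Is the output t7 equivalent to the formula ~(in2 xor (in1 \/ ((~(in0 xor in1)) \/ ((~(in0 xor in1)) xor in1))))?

t5 = in1 \/ in0
t7 = ~(in2 xor t5) = ~(in2 xor (in1 \/ in0))
At in0=0, in1=0, in2=0: circuit gives 1, formula gives 0.

No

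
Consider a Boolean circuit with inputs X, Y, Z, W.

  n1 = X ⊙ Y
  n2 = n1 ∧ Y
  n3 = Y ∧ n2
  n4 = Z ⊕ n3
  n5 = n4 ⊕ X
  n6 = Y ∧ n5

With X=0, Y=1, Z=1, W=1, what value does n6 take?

n1 = 0 ⊙ 1 = 0
n2 = 0 ∧ 1 = 0
n3 = 1 ∧ 0 = 0
n4 = 1 ⊕ 0 = 1
n5 = 1 ⊕ 0 = 1
n6 = 1 ∧ 1 = 1

1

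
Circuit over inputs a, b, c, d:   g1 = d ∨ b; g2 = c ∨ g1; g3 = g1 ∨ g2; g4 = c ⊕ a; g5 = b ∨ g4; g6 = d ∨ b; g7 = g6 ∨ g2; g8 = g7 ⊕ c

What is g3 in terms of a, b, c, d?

g1 = d ∨ b
g2 = c ∨ g1 = c ∨ (d ∨ b)
g3 = g1 ∨ g2 = (d ∨ b) ∨ (c ∨ (d ∨ b))

(d ∨ b) ∨ (c ∨ (d ∨ b))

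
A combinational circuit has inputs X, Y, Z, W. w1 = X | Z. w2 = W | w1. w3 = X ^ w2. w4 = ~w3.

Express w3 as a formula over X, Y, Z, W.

w1 = X | Z
w2 = W | w1 = W | (X | Z)
w3 = X ^ w2 = X ^ (W | (X | Z))

X ^ (W | (X | Z))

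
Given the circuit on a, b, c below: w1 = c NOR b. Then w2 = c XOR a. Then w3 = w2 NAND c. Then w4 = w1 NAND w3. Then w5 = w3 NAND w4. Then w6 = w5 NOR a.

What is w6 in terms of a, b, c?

(((c XOR a) NAND c) NAND ((c NOR b) NAND ((c XOR a) NAND c))) NOR a

w1 = c NOR b
w2 = c XOR a
w3 = w2 NAND c = (c XOR a) NAND c
w4 = w1 NAND w3 = (c NOR b) NAND ((c XOR a) NAND c)
w5 = w3 NAND w4 = ((c XOR a) NAND c) NAND ((c NOR b) NAND ((c XOR a) NAND c))
w6 = w5 NOR a = (((c XOR a) NAND c) NAND ((c NOR b) NAND ((c XOR a) NAND c))) NOR a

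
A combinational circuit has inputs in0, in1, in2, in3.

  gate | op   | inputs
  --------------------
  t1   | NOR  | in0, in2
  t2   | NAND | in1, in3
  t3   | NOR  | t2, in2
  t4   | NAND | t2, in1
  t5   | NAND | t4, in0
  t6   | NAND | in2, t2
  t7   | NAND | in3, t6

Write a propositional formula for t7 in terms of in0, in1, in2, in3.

t2 = in1 NAND in3
t6 = in2 NAND t2 = in2 NAND (in1 NAND in3)
t7 = in3 NAND t6 = in3 NAND (in2 NAND (in1 NAND in3))

in3 NAND (in2 NAND (in1 NAND in3))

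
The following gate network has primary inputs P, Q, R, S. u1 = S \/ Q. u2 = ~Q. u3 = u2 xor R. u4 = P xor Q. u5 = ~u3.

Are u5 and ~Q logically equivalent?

No

u2 = ~Q
u3 = u2 xor R = ~Q xor R
u5 = ~u3 = ~(~Q xor R)
At P=0, Q=0, R=0, S=0: circuit gives 0, formula gives 1.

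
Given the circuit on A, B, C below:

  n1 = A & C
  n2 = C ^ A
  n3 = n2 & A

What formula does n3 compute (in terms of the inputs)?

n2 = C ^ A
n3 = n2 & A = (C ^ A) & A

(C ^ A) & A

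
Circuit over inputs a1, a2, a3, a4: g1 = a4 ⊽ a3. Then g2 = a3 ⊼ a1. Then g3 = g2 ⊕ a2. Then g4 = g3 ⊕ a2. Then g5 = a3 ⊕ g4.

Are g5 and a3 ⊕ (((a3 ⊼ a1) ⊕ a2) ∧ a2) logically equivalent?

No

g2 = a3 ⊼ a1
g3 = g2 ⊕ a2 = (a3 ⊼ a1) ⊕ a2
g4 = g3 ⊕ a2 = ((a3 ⊼ a1) ⊕ a2) ⊕ a2
g5 = a3 ⊕ g4 = a3 ⊕ (((a3 ⊼ a1) ⊕ a2) ⊕ a2)
At a1=0, a2=0, a3=0, a4=0: circuit gives 1, formula gives 0.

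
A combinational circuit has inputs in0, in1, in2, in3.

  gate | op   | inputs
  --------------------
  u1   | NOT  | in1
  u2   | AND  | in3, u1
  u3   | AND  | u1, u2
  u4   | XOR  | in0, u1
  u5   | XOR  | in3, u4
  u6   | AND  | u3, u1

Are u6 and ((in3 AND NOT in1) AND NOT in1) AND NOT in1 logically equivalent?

Yes

u1 = NOT in1
u2 = in3 AND u1 = in3 AND NOT in1
u3 = u1 AND u2 = NOT in1 AND (in3 AND NOT in1)
u6 = u3 AND u1 = (NOT in1 AND (in3 AND NOT in1)) AND NOT in1
At in0=0, in1=0, in2=0, in3=0: circuit gives 0, formula gives 0.
At in0=0, in1=0, in2=0, in3=1: circuit gives 1, formula gives 1.
Agrees on all 16 inputs.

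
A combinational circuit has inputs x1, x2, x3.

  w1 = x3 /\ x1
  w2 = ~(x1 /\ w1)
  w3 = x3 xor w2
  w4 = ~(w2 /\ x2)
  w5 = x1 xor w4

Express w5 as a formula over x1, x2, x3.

x1 xor (~((~(x1 /\ (x3 /\ x1))) /\ x2))

w1 = x3 /\ x1
w2 = ~(x1 /\ w1) = ~(x1 /\ (x3 /\ x1))
w4 = ~(w2 /\ x2) = ~((~(x1 /\ (x3 /\ x1))) /\ x2)
w5 = x1 xor w4 = x1 xor (~((~(x1 /\ (x3 /\ x1))) /\ x2))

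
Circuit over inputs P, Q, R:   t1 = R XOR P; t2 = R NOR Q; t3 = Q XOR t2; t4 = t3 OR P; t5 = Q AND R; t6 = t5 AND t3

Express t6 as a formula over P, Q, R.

(Q AND R) AND (Q XOR (R NOR Q))

t2 = R NOR Q
t3 = Q XOR t2 = Q XOR (R NOR Q)
t5 = Q AND R
t6 = t5 AND t3 = (Q AND R) AND (Q XOR (R NOR Q))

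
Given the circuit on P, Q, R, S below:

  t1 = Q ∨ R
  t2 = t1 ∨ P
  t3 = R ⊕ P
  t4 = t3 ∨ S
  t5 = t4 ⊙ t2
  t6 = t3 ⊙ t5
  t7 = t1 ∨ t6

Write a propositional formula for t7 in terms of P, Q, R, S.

t1 = Q ∨ R
t2 = t1 ∨ P = (Q ∨ R) ∨ P
t3 = R ⊕ P
t4 = t3 ∨ S = (R ⊕ P) ∨ S
t5 = t4 ⊙ t2 = ((R ⊕ P) ∨ S) ⊙ ((Q ∨ R) ∨ P)
t6 = t3 ⊙ t5 = (R ⊕ P) ⊙ (((R ⊕ P) ∨ S) ⊙ ((Q ∨ R) ∨ P))
t7 = t1 ∨ t6 = (Q ∨ R) ∨ ((R ⊕ P) ⊙ (((R ⊕ P) ∨ S) ⊙ ((Q ∨ R) ∨ P)))

(Q ∨ R) ∨ ((R ⊕ P) ⊙ (((R ⊕ P) ∨ S) ⊙ ((Q ∨ R) ∨ P)))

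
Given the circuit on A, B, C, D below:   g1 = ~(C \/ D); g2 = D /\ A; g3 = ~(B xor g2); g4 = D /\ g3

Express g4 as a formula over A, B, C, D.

g2 = D /\ A
g3 = ~(B xor g2) = ~(B xor (D /\ A))
g4 = D /\ g3 = D /\ (~(B xor (D /\ A)))

D /\ (~(B xor (D /\ A)))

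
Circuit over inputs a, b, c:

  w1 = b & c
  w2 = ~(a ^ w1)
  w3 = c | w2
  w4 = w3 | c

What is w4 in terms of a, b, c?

(c | (~(a ^ (b & c)))) | c

w1 = b & c
w2 = ~(a ^ w1) = ~(a ^ (b & c))
w3 = c | w2 = c | (~(a ^ (b & c)))
w4 = w3 | c = (c | (~(a ^ (b & c)))) | c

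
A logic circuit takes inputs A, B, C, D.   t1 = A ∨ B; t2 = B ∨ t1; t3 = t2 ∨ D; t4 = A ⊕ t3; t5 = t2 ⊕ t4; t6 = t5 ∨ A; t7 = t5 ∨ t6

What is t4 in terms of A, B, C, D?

t1 = A ∨ B
t2 = B ∨ t1 = B ∨ (A ∨ B)
t3 = t2 ∨ D = (B ∨ (A ∨ B)) ∨ D
t4 = A ⊕ t3 = A ⊕ ((B ∨ (A ∨ B)) ∨ D)

A ⊕ ((B ∨ (A ∨ B)) ∨ D)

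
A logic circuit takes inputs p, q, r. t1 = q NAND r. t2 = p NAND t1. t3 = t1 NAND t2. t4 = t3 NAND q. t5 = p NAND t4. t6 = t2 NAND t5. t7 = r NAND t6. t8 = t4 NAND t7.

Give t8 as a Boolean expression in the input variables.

(((q NAND r) NAND (p NAND (q NAND r))) NAND q) NAND (r NAND ((p NAND (q NAND r)) NAND (p NAND (((q NAND r) NAND (p NAND (q NAND r))) NAND q))))

t1 = q NAND r
t2 = p NAND t1 = p NAND (q NAND r)
t3 = t1 NAND t2 = (q NAND r) NAND (p NAND (q NAND r))
t4 = t3 NAND q = ((q NAND r) NAND (p NAND (q NAND r))) NAND q
t5 = p NAND t4 = p NAND (((q NAND r) NAND (p NAND (q NAND r))) NAND q)
t6 = t2 NAND t5 = (p NAND (q NAND r)) NAND (p NAND (((q NAND r) NAND (p NAND (q NAND r))) NAND q))
t7 = r NAND t6 = r NAND ((p NAND (q NAND r)) NAND (p NAND (((q NAND r) NAND (p NAND (q NAND r))) NAND q)))
t8 = t4 NAND t7 = (((q NAND r) NAND (p NAND (q NAND r))) NAND q) NAND (r NAND ((p NAND (q NAND r)) NAND (p NAND (((q NAND r) NAND (p NAND (q NAND r))) NAND q))))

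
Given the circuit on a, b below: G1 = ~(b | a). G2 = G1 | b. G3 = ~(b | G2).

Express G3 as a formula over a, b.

~(b | ((~(b | a)) | b))

G1 = ~(b | a)
G2 = G1 | b = (~(b | a)) | b
G3 = ~(b | G2) = ~(b | ((~(b | a)) | b))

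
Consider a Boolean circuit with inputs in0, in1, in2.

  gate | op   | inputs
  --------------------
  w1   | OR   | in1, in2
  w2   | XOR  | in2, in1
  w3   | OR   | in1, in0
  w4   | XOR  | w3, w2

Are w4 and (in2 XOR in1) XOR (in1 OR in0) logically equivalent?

Yes

w2 = in2 XOR in1
w3 = in1 OR in0
w4 = w3 XOR w2 = (in1 OR in0) XOR (in2 XOR in1)
At in0=0, in1=0, in2=0: circuit gives 0, formula gives 0.
At in0=0, in1=0, in2=1: circuit gives 1, formula gives 1.
Agrees on all 8 inputs.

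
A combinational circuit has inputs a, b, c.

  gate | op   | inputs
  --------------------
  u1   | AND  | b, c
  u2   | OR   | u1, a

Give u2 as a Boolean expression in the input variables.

(b AND c) OR a

u1 = b AND c
u2 = u1 OR a = (b AND c) OR a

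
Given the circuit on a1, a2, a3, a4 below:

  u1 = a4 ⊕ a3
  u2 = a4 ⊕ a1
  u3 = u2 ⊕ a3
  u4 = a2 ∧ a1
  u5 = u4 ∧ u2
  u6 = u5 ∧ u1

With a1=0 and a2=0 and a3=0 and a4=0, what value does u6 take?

0

u1 = 0 ⊕ 0 = 0
u2 = 0 ⊕ 0 = 0
u4 = 0 ∧ 0 = 0
u5 = 0 ∧ 0 = 0
u6 = 0 ∧ 0 = 0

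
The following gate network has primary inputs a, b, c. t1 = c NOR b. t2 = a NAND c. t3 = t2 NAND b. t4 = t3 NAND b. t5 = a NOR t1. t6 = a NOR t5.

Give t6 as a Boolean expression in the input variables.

t1 = c NOR b
t5 = a NOR t1 = a NOR (c NOR b)
t6 = a NOR t5 = a NOR (a NOR (c NOR b))

a NOR (a NOR (c NOR b))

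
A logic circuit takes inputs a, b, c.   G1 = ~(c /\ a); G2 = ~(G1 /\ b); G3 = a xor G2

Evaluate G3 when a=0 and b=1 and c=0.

G1 = ~(0 /\ 0) = 1
G2 = ~(1 /\ 1) = 0
G3 = 0 xor 0 = 0

0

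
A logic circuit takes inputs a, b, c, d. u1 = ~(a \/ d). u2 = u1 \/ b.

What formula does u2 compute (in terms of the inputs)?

u1 = ~(a \/ d)
u2 = u1 \/ b = (~(a \/ d)) \/ b

(~(a \/ d)) \/ b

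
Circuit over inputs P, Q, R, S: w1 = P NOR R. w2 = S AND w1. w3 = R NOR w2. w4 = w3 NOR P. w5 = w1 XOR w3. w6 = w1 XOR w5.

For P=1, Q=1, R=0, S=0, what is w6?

1

w1 = 1 NOR 0 = 0
w2 = 0 AND 0 = 0
w3 = 0 NOR 0 = 1
w5 = 0 XOR 1 = 1
w6 = 0 XOR 1 = 1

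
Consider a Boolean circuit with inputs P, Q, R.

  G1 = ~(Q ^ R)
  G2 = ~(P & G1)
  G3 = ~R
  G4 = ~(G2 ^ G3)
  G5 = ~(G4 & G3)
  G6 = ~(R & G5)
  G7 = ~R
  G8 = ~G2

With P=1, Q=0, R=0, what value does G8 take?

G1 = ~(0 ^ 0) = 1
G2 = ~(1 & 1) = 0
G8 = ~0 = 1

1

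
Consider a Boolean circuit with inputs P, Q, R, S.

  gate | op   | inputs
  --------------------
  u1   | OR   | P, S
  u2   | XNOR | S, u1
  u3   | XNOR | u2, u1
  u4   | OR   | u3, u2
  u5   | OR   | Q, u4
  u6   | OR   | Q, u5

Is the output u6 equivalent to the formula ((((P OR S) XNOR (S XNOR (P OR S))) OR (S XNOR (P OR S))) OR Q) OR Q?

Yes

u1 = P OR S
u2 = S XNOR u1 = S XNOR (P OR S)
u3 = u2 XNOR u1 = (S XNOR (P OR S)) XNOR (P OR S)
u4 = u3 OR u2 = ((S XNOR (P OR S)) XNOR (P OR S)) OR (S XNOR (P OR S))
u5 = Q OR u4 = Q OR (((S XNOR (P OR S)) XNOR (P OR S)) OR (S XNOR (P OR S)))
u6 = Q OR u5 = Q OR (Q OR (((S XNOR (P OR S)) XNOR (P OR S)) OR (S XNOR (P OR S))))
At P=1, Q=0, R=0, S=0: circuit gives 0, formula gives 0.
At P=0, Q=0, R=0, S=0: circuit gives 1, formula gives 1.
Agrees on all 16 inputs.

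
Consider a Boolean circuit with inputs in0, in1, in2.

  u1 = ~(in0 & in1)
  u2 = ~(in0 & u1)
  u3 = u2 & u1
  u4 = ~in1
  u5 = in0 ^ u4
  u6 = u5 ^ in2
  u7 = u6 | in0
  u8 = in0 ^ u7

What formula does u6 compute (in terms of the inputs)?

u4 = ~in1
u5 = in0 ^ u4 = in0 ^ ~in1
u6 = u5 ^ in2 = (in0 ^ ~in1) ^ in2

(in0 ^ ~in1) ^ in2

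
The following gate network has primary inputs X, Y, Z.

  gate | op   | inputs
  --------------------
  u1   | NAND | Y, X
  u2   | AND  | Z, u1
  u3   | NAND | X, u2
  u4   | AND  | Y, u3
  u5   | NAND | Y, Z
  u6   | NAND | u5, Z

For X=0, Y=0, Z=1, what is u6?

0

u5 = 0 NAND 1 = 1
u6 = 1 NAND 1 = 0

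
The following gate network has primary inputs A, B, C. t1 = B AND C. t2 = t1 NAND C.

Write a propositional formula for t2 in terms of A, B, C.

t1 = B AND C
t2 = t1 NAND C = (B AND C) NAND C

(B AND C) NAND C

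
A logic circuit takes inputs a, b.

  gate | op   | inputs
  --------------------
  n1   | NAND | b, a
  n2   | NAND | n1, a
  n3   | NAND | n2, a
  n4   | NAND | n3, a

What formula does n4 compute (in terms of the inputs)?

(((b NAND a) NAND a) NAND a) NAND a

n1 = b NAND a
n2 = n1 NAND a = (b NAND a) NAND a
n3 = n2 NAND a = ((b NAND a) NAND a) NAND a
n4 = n3 NAND a = (((b NAND a) NAND a) NAND a) NAND a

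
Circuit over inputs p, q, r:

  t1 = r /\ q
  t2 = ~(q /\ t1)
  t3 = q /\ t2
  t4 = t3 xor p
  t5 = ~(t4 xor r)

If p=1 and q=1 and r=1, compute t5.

1

t1 = 1 /\ 1 = 1
t2 = ~(1 /\ 1) = 0
t3 = 1 /\ 0 = 0
t4 = 0 xor 1 = 1
t5 = ~(1 xor 1) = 1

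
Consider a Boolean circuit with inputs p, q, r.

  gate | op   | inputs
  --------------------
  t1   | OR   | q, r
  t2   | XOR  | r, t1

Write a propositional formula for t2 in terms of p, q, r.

r XOR (q OR r)

t1 = q OR r
t2 = r XOR t1 = r XOR (q OR r)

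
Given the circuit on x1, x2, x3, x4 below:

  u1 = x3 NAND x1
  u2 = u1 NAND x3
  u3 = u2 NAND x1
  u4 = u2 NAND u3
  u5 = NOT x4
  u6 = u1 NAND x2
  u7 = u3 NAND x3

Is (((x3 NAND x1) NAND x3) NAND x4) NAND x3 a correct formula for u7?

u1 = x3 NAND x1
u2 = u1 NAND x3 = (x3 NAND x1) NAND x3
u3 = u2 NAND x1 = ((x3 NAND x1) NAND x3) NAND x1
u7 = u3 NAND x3 = (((x3 NAND x1) NAND x3) NAND x1) NAND x3
At x1=1, x2=0, x3=1, x4=0: circuit gives 1, formula gives 0.

No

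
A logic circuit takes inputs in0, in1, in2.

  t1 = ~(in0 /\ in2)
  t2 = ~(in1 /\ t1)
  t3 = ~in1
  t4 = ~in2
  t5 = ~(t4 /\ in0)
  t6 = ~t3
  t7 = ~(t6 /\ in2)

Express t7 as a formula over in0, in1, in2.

t3 = ~in1
t6 = ~t3 = ~~in1
t7 = ~(t6 /\ in2) = ~(~~in1 /\ in2)

~(~~in1 /\ in2)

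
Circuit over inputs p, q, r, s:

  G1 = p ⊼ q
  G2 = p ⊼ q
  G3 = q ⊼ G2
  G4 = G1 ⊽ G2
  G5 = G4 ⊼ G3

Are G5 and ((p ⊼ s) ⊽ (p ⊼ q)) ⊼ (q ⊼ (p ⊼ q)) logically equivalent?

G1 = p ⊼ q
G2 = p ⊼ q
G3 = q ⊼ G2 = q ⊼ (p ⊼ q)
G4 = G1 ⊽ G2 = (p ⊼ q) ⊽ (p ⊼ q)
G5 = G4 ⊼ G3 = ((p ⊼ q) ⊽ (p ⊼ q)) ⊼ (q ⊼ (p ⊼ q))
At p=1, q=1, r=0, s=0: circuit gives 0, formula gives 1.

No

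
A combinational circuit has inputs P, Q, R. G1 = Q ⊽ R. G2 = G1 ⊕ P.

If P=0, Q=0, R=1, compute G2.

0

G1 = 0 ⊽ 1 = 0
G2 = 0 ⊕ 0 = 0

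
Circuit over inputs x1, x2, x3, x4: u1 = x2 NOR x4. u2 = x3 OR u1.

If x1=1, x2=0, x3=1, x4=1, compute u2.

u1 = 0 NOR 1 = 0
u2 = 1 OR 0 = 1

1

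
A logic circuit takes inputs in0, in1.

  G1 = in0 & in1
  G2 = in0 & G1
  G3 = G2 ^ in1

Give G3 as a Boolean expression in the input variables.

(in0 & (in0 & in1)) ^ in1

G1 = in0 & in1
G2 = in0 & G1 = in0 & (in0 & in1)
G3 = G2 ^ in1 = (in0 & (in0 & in1)) ^ in1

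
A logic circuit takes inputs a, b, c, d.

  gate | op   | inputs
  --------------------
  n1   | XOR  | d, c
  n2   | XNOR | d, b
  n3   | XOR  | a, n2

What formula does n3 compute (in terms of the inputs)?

a XOR (d XNOR b)

n2 = d XNOR b
n3 = a XOR n2 = a XOR (d XNOR b)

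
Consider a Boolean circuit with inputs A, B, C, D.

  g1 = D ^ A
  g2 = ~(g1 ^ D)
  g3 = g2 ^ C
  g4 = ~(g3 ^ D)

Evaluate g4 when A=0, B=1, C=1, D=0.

g1 = 0 ^ 0 = 0
g2 = ~(0 ^ 0) = 1
g3 = 1 ^ 1 = 0
g4 = ~(0 ^ 0) = 1

1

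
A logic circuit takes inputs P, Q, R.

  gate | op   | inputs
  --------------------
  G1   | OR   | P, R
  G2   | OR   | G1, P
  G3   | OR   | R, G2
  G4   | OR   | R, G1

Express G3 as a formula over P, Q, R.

G1 = P OR R
G2 = G1 OR P = (P OR R) OR P
G3 = R OR G2 = R OR ((P OR R) OR P)

R OR ((P OR R) OR P)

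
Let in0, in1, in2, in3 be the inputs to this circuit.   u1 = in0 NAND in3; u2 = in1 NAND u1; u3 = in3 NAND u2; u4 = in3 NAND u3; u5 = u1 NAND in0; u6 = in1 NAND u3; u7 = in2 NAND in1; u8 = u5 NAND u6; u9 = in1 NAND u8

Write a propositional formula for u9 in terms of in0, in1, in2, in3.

u1 = in0 NAND in3
u2 = in1 NAND u1 = in1 NAND (in0 NAND in3)
u3 = in3 NAND u2 = in3 NAND (in1 NAND (in0 NAND in3))
u5 = u1 NAND in0 = (in0 NAND in3) NAND in0
u6 = in1 NAND u3 = in1 NAND (in3 NAND (in1 NAND (in0 NAND in3)))
u8 = u5 NAND u6 = ((in0 NAND in3) NAND in0) NAND (in1 NAND (in3 NAND (in1 NAND (in0 NAND in3))))
u9 = in1 NAND u8 = in1 NAND (((in0 NAND in3) NAND in0) NAND (in1 NAND (in3 NAND (in1 NAND (in0 NAND in3)))))

in1 NAND (((in0 NAND in3) NAND in0) NAND (in1 NAND (in3 NAND (in1 NAND (in0 NAND in3)))))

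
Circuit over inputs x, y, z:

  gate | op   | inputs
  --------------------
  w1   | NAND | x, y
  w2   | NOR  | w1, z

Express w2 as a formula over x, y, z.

(x NAND y) NOR z

w1 = x NAND y
w2 = w1 NOR z = (x NAND y) NOR z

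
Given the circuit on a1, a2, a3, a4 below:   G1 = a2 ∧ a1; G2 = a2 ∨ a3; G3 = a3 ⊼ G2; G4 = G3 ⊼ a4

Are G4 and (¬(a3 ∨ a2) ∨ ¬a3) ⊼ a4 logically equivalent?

G2 = a2 ∨ a3
G3 = a3 ⊼ G2 = a3 ⊼ (a2 ∨ a3)
G4 = G3 ⊼ a4 = (a3 ⊼ (a2 ∨ a3)) ⊼ a4
At a1=0, a2=0, a3=0, a4=1: circuit gives 0, formula gives 0.
At a1=0, a2=0, a3=0, a4=0: circuit gives 1, formula gives 1.
Agrees on all 16 inputs.

Yes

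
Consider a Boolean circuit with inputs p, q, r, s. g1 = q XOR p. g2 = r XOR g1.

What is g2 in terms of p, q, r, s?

r XOR (q XOR p)

g1 = q XOR p
g2 = r XOR g1 = r XOR (q XOR p)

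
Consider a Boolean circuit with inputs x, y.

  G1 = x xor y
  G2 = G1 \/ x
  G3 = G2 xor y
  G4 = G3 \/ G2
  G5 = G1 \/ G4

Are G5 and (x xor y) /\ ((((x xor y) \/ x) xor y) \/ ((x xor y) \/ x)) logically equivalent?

G1 = x xor y
G2 = G1 \/ x = (x xor y) \/ x
G3 = G2 xor y = ((x xor y) \/ x) xor y
G4 = G3 \/ G2 = (((x xor y) \/ x) xor y) \/ ((x xor y) \/ x)
G5 = G1 \/ G4 = (x xor y) \/ ((((x xor y) \/ x) xor y) \/ ((x xor y) \/ x))
At x=1, y=1: circuit gives 1, formula gives 0.

No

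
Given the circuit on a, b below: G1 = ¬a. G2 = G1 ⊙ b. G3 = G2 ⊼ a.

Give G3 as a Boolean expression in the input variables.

(¬a ⊙ b) ⊼ a

G1 = ¬a
G2 = G1 ⊙ b = ¬a ⊙ b
G3 = G2 ⊼ a = (¬a ⊙ b) ⊼ a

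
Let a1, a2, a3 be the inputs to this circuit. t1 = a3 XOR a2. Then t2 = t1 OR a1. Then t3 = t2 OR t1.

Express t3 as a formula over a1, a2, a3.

t1 = a3 XOR a2
t2 = t1 OR a1 = (a3 XOR a2) OR a1
t3 = t2 OR t1 = ((a3 XOR a2) OR a1) OR (a3 XOR a2)

((a3 XOR a2) OR a1) OR (a3 XOR a2)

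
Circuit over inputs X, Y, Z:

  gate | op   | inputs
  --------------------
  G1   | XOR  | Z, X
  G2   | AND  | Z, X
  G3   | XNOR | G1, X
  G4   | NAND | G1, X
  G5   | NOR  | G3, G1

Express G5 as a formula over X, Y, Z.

G1 = Z XOR X
G3 = G1 XNOR X = (Z XOR X) XNOR X
G5 = G3 NOR G1 = ((Z XOR X) XNOR X) NOR (Z XOR X)

((Z XOR X) XNOR X) NOR (Z XOR X)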